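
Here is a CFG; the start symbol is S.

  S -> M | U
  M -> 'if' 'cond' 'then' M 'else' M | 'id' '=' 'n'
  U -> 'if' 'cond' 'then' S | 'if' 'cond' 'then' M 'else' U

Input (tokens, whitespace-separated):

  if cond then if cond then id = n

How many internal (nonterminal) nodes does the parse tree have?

[S [U if cond then [S [U if cond then [S [M id = n]]]]]]

6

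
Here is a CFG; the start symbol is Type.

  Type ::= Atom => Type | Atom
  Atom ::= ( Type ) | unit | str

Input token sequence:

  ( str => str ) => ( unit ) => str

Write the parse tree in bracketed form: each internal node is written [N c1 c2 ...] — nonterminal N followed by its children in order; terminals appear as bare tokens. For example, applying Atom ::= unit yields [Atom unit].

[Type [Atom ( [Type [Atom str] => [Type [Atom str]]] )] => [Type [Atom ( [Type [Atom unit]] )] => [Type [Atom str]]]]

Type
Atom => Type
( Type ) => Type
( Atom => Type ) => Type
( str => Type ) => Type
( str => Atom ) => Type
( str => str ) => Type
( str => str ) => Atom => Type
( str => str ) => ( Type ) => Type
( str => str ) => ( Atom ) => Type
( str => str ) => ( unit ) => Type
( str => str ) => ( unit ) => Atom
( str => str ) => ( unit ) => str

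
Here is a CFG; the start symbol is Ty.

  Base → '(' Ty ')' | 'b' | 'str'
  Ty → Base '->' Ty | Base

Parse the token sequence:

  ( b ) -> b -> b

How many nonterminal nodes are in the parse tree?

[Ty [Base ( [Ty [Base b]] )] -> [Ty [Base b] -> [Ty [Base b]]]]

8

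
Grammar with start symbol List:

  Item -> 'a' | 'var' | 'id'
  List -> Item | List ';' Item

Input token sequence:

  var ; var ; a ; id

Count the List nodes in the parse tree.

[List [List [List [List [Item var]] ; [Item var]] ; [Item a]] ; [Item id]]

4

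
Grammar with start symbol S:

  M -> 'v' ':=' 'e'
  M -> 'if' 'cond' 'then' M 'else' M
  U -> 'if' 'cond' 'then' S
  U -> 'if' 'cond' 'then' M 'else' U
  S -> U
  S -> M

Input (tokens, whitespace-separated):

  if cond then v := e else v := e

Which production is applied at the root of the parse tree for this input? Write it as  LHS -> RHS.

S -> M

[S [M if cond then [M v := e] else [M v := e]]]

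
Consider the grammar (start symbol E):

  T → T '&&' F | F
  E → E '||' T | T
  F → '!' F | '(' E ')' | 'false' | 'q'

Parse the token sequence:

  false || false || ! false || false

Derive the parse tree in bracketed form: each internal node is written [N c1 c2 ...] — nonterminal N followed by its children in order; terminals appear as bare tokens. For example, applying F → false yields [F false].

E
E || T
E || T || T
E || T || T || T
T || T || T || T
F || T || T || T
false || T || T || T
false || F || T || T
false || false || T || T
false || false || F || T
false || false || ! F || T
false || false || ! false || T
false || false || ! false || F
false || false || ! false || false

[E [E [E [E [T [F false]]] || [T [F false]]] || [T [F ! [F false]]]] || [T [F false]]]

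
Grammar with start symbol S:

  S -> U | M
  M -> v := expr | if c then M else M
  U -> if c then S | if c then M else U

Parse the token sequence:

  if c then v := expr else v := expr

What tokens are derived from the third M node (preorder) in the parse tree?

v := expr

[S [M if c then [M v := expr] else [M v := expr]]]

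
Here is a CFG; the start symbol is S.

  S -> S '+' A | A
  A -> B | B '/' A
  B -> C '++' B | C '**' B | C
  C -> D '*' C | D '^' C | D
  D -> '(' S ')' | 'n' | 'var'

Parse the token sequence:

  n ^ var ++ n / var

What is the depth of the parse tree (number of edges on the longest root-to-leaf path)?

6

[S [A [B [C [D n] ^ [C [D var]]] ++ [B [C [D n]]]] / [A [B [C [D var]]]]]]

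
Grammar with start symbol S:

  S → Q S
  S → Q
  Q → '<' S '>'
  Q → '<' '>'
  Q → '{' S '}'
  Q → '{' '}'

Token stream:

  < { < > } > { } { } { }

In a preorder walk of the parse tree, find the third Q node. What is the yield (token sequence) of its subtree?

< >

[S [Q < [S [Q { [S [Q < >]] }]] >] [S [Q { }] [S [Q { }] [S [Q { }]]]]]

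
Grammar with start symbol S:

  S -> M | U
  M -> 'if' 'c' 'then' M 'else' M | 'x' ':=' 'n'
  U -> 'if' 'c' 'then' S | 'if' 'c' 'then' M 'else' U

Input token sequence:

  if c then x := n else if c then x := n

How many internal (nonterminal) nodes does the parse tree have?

[S [U if c then [M x := n] else [U if c then [S [M x := n]]]]]

6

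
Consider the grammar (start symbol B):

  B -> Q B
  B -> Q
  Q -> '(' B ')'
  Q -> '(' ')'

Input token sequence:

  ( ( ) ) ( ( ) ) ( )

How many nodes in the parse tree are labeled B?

[B [Q ( [B [Q ( )]] )] [B [Q ( [B [Q ( )]] )] [B [Q ( )]]]]

5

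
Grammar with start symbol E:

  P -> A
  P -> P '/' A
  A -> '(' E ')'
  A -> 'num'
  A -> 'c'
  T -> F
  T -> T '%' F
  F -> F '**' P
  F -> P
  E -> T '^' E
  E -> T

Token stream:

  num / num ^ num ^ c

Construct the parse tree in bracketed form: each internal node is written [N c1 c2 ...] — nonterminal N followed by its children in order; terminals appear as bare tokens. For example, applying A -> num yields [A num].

[E [T [F [P [P [A num]] / [A num]]]] ^ [E [T [F [P [A num]]]] ^ [E [T [F [P [A c]]]]]]]

E
T ^ E
F ^ E
P ^ E
P / A ^ E
A / A ^ E
num / A ^ E
num / num ^ E
num / num ^ T ^ E
num / num ^ F ^ E
num / num ^ P ^ E
num / num ^ A ^ E
num / num ^ num ^ E
num / num ^ num ^ T
num / num ^ num ^ F
num / num ^ num ^ P
num / num ^ num ^ A
num / num ^ num ^ c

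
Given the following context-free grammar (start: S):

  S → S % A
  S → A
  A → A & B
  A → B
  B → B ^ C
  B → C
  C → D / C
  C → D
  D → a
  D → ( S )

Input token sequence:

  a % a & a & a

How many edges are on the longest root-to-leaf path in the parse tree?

7

[S [S [A [B [C [D a]]]]] % [A [A [A [B [C [D a]]]] & [B [C [D a]]]] & [B [C [D a]]]]]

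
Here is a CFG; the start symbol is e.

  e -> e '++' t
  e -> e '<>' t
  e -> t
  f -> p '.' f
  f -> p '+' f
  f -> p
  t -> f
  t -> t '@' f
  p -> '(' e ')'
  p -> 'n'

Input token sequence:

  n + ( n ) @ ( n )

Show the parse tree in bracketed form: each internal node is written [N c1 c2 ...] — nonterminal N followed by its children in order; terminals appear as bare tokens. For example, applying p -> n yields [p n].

e
t
t @ f
f @ f
p + f @ f
n + f @ f
n + p @ f
n + ( e ) @ f
n + ( t ) @ f
n + ( f ) @ f
n + ( p ) @ f
n + ( n ) @ f
n + ( n ) @ p
n + ( n ) @ ( e )
n + ( n ) @ ( t )
n + ( n ) @ ( f )
n + ( n ) @ ( p )
n + ( n ) @ ( n )

[e [t [t [f [p n] + [f [p ( [e [t [f [p n]]]] )]]]] @ [f [p ( [e [t [f [p n]]]] )]]]]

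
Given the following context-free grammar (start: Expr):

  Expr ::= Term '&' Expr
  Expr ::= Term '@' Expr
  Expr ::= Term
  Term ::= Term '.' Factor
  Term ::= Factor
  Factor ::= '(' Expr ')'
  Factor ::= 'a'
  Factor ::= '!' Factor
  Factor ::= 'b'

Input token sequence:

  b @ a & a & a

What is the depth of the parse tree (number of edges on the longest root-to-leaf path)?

[Expr [Term [Factor b]] @ [Expr [Term [Factor a]] & [Expr [Term [Factor a]] & [Expr [Term [Factor a]]]]]]

6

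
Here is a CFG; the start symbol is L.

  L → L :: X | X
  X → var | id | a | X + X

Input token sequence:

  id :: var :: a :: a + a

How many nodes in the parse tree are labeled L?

4

[L [L [L [L [X id]] :: [X var]] :: [X a]] :: [X [X a] + [X a]]]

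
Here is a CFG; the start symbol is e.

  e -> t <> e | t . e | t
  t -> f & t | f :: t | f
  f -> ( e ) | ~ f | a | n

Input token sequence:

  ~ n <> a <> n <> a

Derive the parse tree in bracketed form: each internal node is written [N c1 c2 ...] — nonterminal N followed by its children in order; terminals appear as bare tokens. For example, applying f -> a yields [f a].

[e [t [f ~ [f n]]] <> [e [t [f a]] <> [e [t [f n]] <> [e [t [f a]]]]]]

e
t <> e
f <> e
~ f <> e
~ n <> e
~ n <> t <> e
~ n <> f <> e
~ n <> a <> e
~ n <> a <> t <> e
~ n <> a <> f <> e
~ n <> a <> n <> e
~ n <> a <> n <> t
~ n <> a <> n <> f
~ n <> a <> n <> a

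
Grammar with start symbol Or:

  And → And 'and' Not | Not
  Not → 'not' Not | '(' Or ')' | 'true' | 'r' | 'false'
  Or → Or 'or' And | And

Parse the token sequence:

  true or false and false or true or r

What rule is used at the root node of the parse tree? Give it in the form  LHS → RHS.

[Or [Or [Or [Or [And [Not true]]] or [And [And [Not false]] and [Not false]]] or [And [Not true]]] or [And [Not r]]]

Or → Or 'or' And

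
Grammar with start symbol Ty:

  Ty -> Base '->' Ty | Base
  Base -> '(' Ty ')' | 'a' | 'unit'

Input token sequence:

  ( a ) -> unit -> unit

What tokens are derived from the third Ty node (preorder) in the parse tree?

unit -> unit

[Ty [Base ( [Ty [Base a]] )] -> [Ty [Base unit] -> [Ty [Base unit]]]]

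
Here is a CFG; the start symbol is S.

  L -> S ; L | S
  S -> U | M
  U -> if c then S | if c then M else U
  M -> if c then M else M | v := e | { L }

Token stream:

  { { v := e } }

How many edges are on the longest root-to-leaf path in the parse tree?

8

[S [M { [L [S [M { [L [S [M v := e]]] }]]] }]]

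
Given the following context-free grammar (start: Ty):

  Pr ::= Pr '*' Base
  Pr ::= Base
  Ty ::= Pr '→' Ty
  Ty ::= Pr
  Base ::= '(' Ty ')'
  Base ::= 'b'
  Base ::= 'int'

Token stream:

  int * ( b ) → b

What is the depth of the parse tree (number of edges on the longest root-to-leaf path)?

6

[Ty [Pr [Pr [Base int]] * [Base ( [Ty [Pr [Base b]]] )]] → [Ty [Pr [Base b]]]]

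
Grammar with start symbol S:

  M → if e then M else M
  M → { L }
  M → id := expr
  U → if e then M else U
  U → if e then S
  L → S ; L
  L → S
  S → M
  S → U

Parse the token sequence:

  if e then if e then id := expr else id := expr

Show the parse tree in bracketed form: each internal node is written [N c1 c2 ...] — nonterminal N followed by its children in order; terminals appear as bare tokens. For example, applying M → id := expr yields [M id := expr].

[S [U if e then [S [M if e then [M id := expr] else [M id := expr]]]]]

S
U
if e then S
if e then M
if e then if e then M else M
if e then if e then id := expr else M
if e then if e then id := expr else id := expr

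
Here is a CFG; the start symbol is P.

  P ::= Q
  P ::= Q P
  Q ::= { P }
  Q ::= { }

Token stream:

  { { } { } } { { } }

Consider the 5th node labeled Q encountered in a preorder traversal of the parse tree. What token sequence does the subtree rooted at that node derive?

[P [Q { [P [Q { }] [P [Q { }]]] }] [P [Q { [P [Q { }]] }]]]

{ }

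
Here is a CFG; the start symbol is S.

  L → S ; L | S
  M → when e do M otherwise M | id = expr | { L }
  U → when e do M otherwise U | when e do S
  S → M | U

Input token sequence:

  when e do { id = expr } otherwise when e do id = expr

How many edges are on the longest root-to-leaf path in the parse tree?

6

[S [U when e do [M { [L [S [M id = expr]]] }] otherwise [U when e do [S [M id = expr]]]]]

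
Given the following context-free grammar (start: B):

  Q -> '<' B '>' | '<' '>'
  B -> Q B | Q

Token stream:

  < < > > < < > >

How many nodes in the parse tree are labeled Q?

4

[B [Q < [B [Q < >]] >] [B [Q < [B [Q < >]] >]]]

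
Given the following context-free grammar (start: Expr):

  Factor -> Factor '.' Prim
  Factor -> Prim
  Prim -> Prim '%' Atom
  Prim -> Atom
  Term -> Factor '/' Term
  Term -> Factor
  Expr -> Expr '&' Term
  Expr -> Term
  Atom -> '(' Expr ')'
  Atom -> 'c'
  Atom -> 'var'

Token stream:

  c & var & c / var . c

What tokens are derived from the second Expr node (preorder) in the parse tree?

c & var

[Expr [Expr [Expr [Term [Factor [Prim [Atom c]]]]] & [Term [Factor [Prim [Atom var]]]]] & [Term [Factor [Prim [Atom c]]] / [Term [Factor [Factor [Prim [Atom var]]] . [Prim [Atom c]]]]]]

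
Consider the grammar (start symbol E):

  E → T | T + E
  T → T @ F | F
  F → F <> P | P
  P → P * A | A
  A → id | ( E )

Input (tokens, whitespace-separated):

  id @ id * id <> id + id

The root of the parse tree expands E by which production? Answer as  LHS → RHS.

[E [T [T [F [P [A id]]]] @ [F [F [P [P [A id]] * [A id]]] <> [P [A id]]]] + [E [T [F [P [A id]]]]]]

E → T + E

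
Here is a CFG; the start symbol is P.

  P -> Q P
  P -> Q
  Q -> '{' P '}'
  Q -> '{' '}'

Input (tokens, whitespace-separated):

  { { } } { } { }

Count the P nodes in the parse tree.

[P [Q { [P [Q { }]] }] [P [Q { }] [P [Q { }]]]]

4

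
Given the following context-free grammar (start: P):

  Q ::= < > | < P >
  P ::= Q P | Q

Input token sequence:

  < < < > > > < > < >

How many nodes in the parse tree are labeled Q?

[P [Q < [P [Q < [P [Q < >]] >]] >] [P [Q < >] [P [Q < >]]]]

5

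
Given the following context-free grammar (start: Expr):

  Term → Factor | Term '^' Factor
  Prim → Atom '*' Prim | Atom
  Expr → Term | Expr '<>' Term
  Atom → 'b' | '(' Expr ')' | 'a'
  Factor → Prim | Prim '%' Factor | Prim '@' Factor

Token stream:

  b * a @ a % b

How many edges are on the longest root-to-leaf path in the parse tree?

7

[Expr [Term [Factor [Prim [Atom b] * [Prim [Atom a]]] @ [Factor [Prim [Atom a]] % [Factor [Prim [Atom b]]]]]]]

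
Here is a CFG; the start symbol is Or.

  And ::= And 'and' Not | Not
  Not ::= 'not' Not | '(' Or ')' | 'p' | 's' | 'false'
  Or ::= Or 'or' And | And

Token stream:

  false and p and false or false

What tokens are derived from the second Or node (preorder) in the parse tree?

false and p and false

[Or [Or [And [And [And [Not false]] and [Not p]] and [Not false]]] or [And [Not false]]]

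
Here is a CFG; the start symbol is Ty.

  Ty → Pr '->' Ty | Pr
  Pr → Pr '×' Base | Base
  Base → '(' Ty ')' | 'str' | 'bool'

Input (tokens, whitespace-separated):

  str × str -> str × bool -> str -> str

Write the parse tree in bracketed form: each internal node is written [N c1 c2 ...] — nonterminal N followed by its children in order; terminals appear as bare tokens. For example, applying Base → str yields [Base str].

[Ty [Pr [Pr [Base str]] × [Base str]] -> [Ty [Pr [Pr [Base str]] × [Base bool]] -> [Ty [Pr [Base str]] -> [Ty [Pr [Base str]]]]]]

Ty
Pr -> Ty
Pr × Base -> Ty
Base × Base -> Ty
str × Base -> Ty
str × str -> Ty
str × str -> Pr -> Ty
str × str -> Pr × Base -> Ty
str × str -> Base × Base -> Ty
str × str -> str × Base -> Ty
str × str -> str × bool -> Ty
str × str -> str × bool -> Pr -> Ty
str × str -> str × bool -> Base -> Ty
str × str -> str × bool -> str -> Ty
str × str -> str × bool -> str -> Pr
str × str -> str × bool -> str -> Base
str × str -> str × bool -> str -> str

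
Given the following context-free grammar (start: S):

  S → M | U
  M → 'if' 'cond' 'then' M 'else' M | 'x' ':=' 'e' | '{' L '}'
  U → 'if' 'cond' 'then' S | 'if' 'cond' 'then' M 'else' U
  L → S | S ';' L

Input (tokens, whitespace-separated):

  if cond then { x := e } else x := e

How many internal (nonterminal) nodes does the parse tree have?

[S [M if cond then [M { [L [S [M x := e]]] }] else [M x := e]]]

7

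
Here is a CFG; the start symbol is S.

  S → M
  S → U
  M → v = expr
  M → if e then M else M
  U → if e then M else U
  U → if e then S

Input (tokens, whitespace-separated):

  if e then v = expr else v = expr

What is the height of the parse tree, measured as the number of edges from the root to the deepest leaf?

3

[S [M if e then [M v = expr] else [M v = expr]]]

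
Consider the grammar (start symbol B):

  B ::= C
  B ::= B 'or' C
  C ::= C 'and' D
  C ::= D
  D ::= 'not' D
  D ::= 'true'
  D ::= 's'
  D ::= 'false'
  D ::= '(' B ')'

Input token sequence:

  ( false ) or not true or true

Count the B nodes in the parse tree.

4

[B [B [B [C [D ( [B [C [D false]]] )]]] or [C [D not [D true]]]] or [C [D true]]]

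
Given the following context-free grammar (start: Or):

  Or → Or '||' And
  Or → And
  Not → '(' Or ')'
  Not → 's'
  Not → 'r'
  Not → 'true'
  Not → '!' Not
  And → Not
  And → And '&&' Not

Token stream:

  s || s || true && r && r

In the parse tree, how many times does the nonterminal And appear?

[Or [Or [Or [And [Not s]]] || [And [Not s]]] || [And [And [And [Not true]] && [Not r]] && [Not r]]]

5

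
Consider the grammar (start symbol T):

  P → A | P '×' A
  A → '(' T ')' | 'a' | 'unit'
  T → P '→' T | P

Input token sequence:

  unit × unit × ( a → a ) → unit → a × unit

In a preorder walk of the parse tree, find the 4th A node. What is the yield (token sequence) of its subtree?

a

[T [P [P [P [A unit]] × [A unit]] × [A ( [T [P [A a]] → [T [P [A a]]]] )]] → [T [P [A unit]] → [T [P [P [A a]] × [A unit]]]]]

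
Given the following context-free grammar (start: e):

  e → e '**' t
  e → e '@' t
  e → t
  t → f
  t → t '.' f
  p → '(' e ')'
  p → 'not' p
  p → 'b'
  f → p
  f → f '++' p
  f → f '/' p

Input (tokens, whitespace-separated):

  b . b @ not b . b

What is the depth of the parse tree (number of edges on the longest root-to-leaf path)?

[e [e [t [t [f [p b]]] . [f [p b]]]] @ [t [t [f [p not [p b]]]] . [f [p b]]]]

6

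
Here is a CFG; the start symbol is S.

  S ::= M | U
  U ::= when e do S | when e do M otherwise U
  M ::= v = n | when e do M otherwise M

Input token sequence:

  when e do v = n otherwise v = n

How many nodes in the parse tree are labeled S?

[S [M when e do [M v = n] otherwise [M v = n]]]

1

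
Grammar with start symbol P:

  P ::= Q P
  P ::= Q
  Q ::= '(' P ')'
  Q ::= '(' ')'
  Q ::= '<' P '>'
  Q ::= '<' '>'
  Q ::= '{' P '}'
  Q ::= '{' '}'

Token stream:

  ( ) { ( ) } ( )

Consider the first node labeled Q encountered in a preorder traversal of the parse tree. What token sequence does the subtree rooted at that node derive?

( )

[P [Q ( )] [P [Q { [P [Q ( )]] }] [P [Q ( )]]]]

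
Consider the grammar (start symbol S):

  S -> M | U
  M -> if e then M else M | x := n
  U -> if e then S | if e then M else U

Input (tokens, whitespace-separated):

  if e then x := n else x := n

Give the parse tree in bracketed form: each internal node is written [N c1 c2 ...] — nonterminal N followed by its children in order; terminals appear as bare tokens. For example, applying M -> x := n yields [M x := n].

[S [M if e then [M x := n] else [M x := n]]]

S
M
if e then M else M
if e then x := n else M
if e then x := n else x := n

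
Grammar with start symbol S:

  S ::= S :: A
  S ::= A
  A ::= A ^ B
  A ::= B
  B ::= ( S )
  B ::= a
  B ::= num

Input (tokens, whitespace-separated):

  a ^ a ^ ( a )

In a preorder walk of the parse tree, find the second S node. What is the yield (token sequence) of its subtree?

[S [A [A [A [B a]] ^ [B a]] ^ [B ( [S [A [B a]]] )]]]

a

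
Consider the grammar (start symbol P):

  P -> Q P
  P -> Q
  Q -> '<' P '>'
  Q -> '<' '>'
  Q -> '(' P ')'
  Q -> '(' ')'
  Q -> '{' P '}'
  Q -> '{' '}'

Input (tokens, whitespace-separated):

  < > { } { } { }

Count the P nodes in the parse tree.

4

[P [Q < >] [P [Q { }] [P [Q { }] [P [Q { }]]]]]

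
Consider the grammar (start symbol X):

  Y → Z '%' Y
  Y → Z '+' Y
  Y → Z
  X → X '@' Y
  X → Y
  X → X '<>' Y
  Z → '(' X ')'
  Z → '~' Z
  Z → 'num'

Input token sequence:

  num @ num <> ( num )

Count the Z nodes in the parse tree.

4

[X [X [X [Y [Z num]]] @ [Y [Z num]]] <> [Y [Z ( [X [Y [Z num]]] )]]]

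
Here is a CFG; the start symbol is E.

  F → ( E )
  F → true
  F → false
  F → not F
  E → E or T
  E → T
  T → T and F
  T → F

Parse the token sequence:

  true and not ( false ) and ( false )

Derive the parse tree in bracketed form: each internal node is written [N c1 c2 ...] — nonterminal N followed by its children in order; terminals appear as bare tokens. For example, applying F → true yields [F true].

E
T
T and F
T and F and F
F and F and F
true and F and F
true and not F and F
true and not ( E ) and F
true and not ( T ) and F
true and not ( F ) and F
true and not ( false ) and F
true and not ( false ) and ( E )
true and not ( false ) and ( T )
true and not ( false ) and ( F )
true and not ( false ) and ( false )

[E [T [T [T [F true]] and [F not [F ( [E [T [F false]]] )]]] and [F ( [E [T [F false]]] )]]]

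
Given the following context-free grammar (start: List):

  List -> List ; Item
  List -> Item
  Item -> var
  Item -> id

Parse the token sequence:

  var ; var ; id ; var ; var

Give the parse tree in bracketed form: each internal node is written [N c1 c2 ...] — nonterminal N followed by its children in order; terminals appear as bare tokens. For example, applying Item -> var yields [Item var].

[List [List [List [List [List [Item var]] ; [Item var]] ; [Item id]] ; [Item var]] ; [Item var]]

List
List ; Item
List ; Item ; Item
List ; Item ; Item ; Item
List ; Item ; Item ; Item ; Item
Item ; Item ; Item ; Item ; Item
var ; Item ; Item ; Item ; Item
var ; var ; Item ; Item ; Item
var ; var ; id ; Item ; Item
var ; var ; id ; var ; Item
var ; var ; id ; var ; var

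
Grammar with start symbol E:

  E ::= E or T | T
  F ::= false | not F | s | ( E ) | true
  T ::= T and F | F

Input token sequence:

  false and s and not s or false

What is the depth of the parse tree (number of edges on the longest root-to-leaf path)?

[E [E [T [T [T [F false]] and [F s]] and [F not [F s]]]] or [T [F false]]]

6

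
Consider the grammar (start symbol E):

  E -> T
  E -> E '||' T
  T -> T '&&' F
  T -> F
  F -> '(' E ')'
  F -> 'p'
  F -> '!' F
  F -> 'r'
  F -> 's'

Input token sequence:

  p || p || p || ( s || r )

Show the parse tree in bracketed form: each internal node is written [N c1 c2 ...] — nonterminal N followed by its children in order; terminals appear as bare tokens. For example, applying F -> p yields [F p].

E
E || T
E || T || T
E || T || T || T
T || T || T || T
F || T || T || T
p || T || T || T
p || F || T || T
p || p || T || T
p || p || F || T
p || p || p || T
p || p || p || F
p || p || p || ( E )
p || p || p || ( E || T )
p || p || p || ( T || T )
p || p || p || ( F || T )
p || p || p || ( s || T )
p || p || p || ( s || F )
p || p || p || ( s || r )

[E [E [E [E [T [F p]]] || [T [F p]]] || [T [F p]]] || [T [F ( [E [E [T [F s]]] || [T [F r]]] )]]]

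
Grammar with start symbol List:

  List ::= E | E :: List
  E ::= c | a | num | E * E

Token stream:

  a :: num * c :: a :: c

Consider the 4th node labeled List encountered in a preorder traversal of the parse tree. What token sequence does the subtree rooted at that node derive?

c

[List [E a] :: [List [E [E num] * [E c]] :: [List [E a] :: [List [E c]]]]]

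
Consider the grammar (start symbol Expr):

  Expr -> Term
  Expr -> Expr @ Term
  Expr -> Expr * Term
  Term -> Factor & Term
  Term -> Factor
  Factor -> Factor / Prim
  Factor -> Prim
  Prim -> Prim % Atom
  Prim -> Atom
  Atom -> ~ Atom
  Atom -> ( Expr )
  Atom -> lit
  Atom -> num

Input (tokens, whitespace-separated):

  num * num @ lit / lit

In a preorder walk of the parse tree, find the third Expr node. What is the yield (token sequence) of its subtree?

num

[Expr [Expr [Expr [Term [Factor [Prim [Atom num]]]]] * [Term [Factor [Prim [Atom num]]]]] @ [Term [Factor [Factor [Prim [Atom lit]]] / [Prim [Atom lit]]]]]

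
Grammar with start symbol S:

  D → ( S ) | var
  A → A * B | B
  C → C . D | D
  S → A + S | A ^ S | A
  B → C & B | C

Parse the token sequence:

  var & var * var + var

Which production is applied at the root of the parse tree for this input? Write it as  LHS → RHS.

S → A + S

[S [A [A [B [C [D var]] & [B [C [D var]]]]] * [B [C [D var]]]] + [S [A [B [C [D var]]]]]]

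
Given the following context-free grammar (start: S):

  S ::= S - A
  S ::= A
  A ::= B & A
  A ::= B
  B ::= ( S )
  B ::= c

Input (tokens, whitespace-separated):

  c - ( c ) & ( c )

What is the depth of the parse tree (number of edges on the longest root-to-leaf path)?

7

[S [S [A [B c]]] - [A [B ( [S [A [B c]]] )] & [A [B ( [S [A [B c]]] )]]]]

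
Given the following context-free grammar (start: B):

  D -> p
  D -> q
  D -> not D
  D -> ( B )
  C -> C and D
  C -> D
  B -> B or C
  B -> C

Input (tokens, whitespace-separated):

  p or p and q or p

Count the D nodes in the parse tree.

[B [B [B [C [D p]]] or [C [C [D p]] and [D q]]] or [C [D p]]]

4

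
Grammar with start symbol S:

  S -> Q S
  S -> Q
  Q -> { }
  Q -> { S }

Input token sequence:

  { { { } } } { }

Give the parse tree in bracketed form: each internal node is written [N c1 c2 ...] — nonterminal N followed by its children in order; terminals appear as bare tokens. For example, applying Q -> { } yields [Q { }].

[S [Q { [S [Q { [S [Q { }]] }]] }] [S [Q { }]]]

S
Q S
{ S } S
{ Q } S
{ { S } } S
{ { Q } } S
{ { { } } } S
{ { { } } } Q
{ { { } } } { }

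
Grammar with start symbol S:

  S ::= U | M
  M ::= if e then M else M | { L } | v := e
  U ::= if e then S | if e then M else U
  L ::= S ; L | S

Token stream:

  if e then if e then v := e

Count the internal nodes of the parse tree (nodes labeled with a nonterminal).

[S [U if e then [S [U if e then [S [M v := e]]]]]]

6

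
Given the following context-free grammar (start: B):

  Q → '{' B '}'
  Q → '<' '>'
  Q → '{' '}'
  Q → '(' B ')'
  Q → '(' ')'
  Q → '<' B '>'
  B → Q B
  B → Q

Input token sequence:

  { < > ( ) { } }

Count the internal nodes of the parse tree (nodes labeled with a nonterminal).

[B [Q { [B [Q < >] [B [Q ( )] [B [Q { }]]]] }]]

8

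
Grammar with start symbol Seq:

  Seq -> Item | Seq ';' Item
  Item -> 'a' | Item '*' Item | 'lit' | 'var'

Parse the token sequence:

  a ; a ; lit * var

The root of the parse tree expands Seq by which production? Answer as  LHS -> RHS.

[Seq [Seq [Seq [Item a]] ; [Item a]] ; [Item [Item lit] * [Item var]]]

Seq -> Seq ';' Item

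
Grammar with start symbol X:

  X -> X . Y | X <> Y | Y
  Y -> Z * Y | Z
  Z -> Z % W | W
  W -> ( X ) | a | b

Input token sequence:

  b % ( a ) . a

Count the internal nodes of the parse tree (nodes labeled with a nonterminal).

[X [X [Y [Z [Z [W b]] % [W ( [X [Y [Z [W a]]]] )]]]] . [Y [Z [W a]]]]

14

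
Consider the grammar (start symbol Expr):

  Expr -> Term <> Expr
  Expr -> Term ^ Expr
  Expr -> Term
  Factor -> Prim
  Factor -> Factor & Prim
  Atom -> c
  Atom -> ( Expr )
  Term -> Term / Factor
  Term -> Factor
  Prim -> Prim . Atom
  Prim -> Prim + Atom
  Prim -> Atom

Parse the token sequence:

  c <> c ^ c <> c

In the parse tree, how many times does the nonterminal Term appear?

[Expr [Term [Factor [Prim [Atom c]]]] <> [Expr [Term [Factor [Prim [Atom c]]]] ^ [Expr [Term [Factor [Prim [Atom c]]]] <> [Expr [Term [Factor [Prim [Atom c]]]]]]]]

4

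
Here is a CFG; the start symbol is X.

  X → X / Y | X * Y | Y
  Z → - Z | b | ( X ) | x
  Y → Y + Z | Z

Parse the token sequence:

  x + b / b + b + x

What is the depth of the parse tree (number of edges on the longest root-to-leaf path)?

[X [X [Y [Y [Z x]] + [Z b]]] / [Y [Y [Y [Z b]] + [Z b]] + [Z x]]]

5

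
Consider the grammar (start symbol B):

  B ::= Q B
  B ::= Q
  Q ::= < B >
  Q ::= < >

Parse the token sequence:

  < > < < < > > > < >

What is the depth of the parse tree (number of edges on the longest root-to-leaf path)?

7

[B [Q < >] [B [Q < [B [Q < [B [Q < >]] >]] >] [B [Q < >]]]]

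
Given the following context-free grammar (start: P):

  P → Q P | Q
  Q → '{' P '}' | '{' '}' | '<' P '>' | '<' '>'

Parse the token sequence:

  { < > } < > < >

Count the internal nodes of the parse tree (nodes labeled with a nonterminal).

[P [Q { [P [Q < >]] }] [P [Q < >] [P [Q < >]]]]

8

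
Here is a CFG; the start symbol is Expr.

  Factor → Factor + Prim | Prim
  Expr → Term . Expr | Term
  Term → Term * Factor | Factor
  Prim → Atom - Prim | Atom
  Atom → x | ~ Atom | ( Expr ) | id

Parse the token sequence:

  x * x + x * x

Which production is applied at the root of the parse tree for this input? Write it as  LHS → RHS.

[Expr [Term [Term [Term [Factor [Prim [Atom x]]]] * [Factor [Factor [Prim [Atom x]]] + [Prim [Atom x]]]] * [Factor [Prim [Atom x]]]]]

Expr → Term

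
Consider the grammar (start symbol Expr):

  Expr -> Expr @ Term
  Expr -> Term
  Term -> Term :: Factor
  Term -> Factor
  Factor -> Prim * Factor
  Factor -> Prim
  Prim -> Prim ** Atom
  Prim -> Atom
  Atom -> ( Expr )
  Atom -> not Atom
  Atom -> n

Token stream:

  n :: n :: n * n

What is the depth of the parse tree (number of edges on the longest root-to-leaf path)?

[Expr [Term [Term [Term [Factor [Prim [Atom n]]]] :: [Factor [Prim [Atom n]]]] :: [Factor [Prim [Atom n]] * [Factor [Prim [Atom n]]]]]]

7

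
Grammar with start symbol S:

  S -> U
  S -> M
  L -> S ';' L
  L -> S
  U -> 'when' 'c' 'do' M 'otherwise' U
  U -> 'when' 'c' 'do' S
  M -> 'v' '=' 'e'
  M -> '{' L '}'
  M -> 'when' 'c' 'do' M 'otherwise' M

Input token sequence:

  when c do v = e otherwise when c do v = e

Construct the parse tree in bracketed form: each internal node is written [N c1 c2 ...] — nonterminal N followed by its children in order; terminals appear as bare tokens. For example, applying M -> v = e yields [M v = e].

[S [U when c do [M v = e] otherwise [U when c do [S [M v = e]]]]]

S
U
when c do M otherwise U
when c do v = e otherwise U
when c do v = e otherwise when c do S
when c do v = e otherwise when c do M
when c do v = e otherwise when c do v = e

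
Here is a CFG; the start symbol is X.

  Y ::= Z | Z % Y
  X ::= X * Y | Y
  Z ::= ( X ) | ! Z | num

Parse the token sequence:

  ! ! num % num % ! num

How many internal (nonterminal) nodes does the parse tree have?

[X [Y [Z ! [Z ! [Z num]]] % [Y [Z num] % [Y [Z ! [Z num]]]]]]

10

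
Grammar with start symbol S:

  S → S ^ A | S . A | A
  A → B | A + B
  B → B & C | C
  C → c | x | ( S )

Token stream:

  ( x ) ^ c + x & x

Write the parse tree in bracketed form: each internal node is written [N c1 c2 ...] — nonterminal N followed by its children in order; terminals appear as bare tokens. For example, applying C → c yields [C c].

[S [S [A [B [C ( [S [A [B [C x]]]] )]]]] ^ [A [A [B [C c]]] + [B [B [C x]] & [C x]]]]

S
S ^ A
A ^ A
B ^ A
C ^ A
( S ) ^ A
( A ) ^ A
( B ) ^ A
( C ) ^ A
( x ) ^ A
( x ) ^ A + B
( x ) ^ B + B
( x ) ^ C + B
( x ) ^ c + B
( x ) ^ c + B & C
( x ) ^ c + C & C
( x ) ^ c + x & C
( x ) ^ c + x & x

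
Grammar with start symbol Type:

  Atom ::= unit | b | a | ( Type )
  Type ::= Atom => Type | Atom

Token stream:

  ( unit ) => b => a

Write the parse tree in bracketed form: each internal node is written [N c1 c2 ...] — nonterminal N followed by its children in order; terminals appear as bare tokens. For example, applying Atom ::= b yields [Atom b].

[Type [Atom ( [Type [Atom unit]] )] => [Type [Atom b] => [Type [Atom a]]]]

Type
Atom => Type
( Type ) => Type
( Atom ) => Type
( unit ) => Type
( unit ) => Atom => Type
( unit ) => b => Type
( unit ) => b => Atom
( unit ) => b => a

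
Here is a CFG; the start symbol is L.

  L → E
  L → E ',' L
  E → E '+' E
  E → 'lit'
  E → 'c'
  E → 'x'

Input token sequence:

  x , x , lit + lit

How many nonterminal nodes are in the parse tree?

[L [E x] , [L [E x] , [L [E [E lit] + [E lit]]]]]

8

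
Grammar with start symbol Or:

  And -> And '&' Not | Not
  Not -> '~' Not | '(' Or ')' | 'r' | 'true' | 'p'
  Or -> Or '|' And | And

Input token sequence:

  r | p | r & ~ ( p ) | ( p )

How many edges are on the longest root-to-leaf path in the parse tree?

8

[Or [Or [Or [Or [And [Not r]]] | [And [Not p]]] | [And [And [Not r]] & [Not ~ [Not ( [Or [And [Not p]]] )]]]] | [And [Not ( [Or [And [Not p]]] )]]]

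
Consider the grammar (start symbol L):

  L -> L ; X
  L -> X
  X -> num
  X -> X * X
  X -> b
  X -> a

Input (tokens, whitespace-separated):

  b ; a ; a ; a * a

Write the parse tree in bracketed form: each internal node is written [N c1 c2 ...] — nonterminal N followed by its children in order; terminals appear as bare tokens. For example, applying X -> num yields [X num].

[L [L [L [L [X b]] ; [X a]] ; [X a]] ; [X [X a] * [X a]]]

L
L ; X
L ; X ; X
L ; X ; X ; X
X ; X ; X ; X
b ; X ; X ; X
b ; a ; X ; X
b ; a ; a ; X
b ; a ; a ; X * X
b ; a ; a ; a * X
b ; a ; a ; a * a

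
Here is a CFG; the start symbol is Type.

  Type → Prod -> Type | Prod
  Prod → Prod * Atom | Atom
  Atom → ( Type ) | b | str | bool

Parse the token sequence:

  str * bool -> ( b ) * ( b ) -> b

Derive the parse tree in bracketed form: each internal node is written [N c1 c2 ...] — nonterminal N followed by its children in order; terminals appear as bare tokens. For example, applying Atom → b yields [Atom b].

[Type [Prod [Prod [Atom str]] * [Atom bool]] -> [Type [Prod [Prod [Atom ( [Type [Prod [Atom b]]] )]] * [Atom ( [Type [Prod [Atom b]]] )]] -> [Type [Prod [Atom b]]]]]

Type
Prod -> Type
Prod * Atom -> Type
Atom * Atom -> Type
str * Atom -> Type
str * bool -> Type
str * bool -> Prod -> Type
str * bool -> Prod * Atom -> Type
str * bool -> Atom * Atom -> Type
str * bool -> ( Type ) * Atom -> Type
str * bool -> ( Prod ) * Atom -> Type
str * bool -> ( Atom ) * Atom -> Type
str * bool -> ( b ) * Atom -> Type
str * bool -> ( b ) * ( Type ) -> Type
str * bool -> ( b ) * ( Prod ) -> Type
str * bool -> ( b ) * ( Atom ) -> Type
str * bool -> ( b ) * ( b ) -> Type
str * bool -> ( b ) * ( b ) -> Prod
str * bool -> ( b ) * ( b ) -> Atom
str * bool -> ( b ) * ( b ) -> b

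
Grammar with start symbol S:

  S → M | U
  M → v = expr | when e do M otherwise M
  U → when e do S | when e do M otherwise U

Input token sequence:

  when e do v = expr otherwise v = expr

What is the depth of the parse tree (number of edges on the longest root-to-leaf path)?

3

[S [M when e do [M v = expr] otherwise [M v = expr]]]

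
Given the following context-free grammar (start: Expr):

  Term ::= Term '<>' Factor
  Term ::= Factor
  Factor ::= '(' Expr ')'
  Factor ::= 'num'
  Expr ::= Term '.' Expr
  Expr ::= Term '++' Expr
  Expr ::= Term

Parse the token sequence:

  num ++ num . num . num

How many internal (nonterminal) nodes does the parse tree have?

12

[Expr [Term [Factor num]] ++ [Expr [Term [Factor num]] . [Expr [Term [Factor num]] . [Expr [Term [Factor num]]]]]]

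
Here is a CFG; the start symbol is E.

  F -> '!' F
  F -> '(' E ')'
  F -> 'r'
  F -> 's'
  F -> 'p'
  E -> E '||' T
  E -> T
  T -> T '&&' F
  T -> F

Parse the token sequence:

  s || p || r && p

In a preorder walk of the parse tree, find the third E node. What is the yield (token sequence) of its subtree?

[E [E [E [T [F s]]] || [T [F p]]] || [T [T [F r]] && [F p]]]

s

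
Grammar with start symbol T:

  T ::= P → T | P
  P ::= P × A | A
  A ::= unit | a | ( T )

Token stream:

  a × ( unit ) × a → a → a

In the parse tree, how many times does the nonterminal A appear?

6

[T [P [P [P [A a]] × [A ( [T [P [A unit]]] )]] × [A a]] → [T [P [A a]] → [T [P [A a]]]]]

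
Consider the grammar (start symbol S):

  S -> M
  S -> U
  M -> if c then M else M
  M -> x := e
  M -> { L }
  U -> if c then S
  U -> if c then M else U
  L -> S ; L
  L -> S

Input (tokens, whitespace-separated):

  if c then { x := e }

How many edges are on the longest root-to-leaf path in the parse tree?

7

[S [U if c then [S [M { [L [S [M x := e]]] }]]]]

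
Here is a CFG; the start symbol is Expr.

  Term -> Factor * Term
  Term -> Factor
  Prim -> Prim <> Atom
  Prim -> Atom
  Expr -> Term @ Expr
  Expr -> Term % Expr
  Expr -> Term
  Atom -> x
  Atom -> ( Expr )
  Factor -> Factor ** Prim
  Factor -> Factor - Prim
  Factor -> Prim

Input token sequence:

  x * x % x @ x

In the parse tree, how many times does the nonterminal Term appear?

4

[Expr [Term [Factor [Prim [Atom x]]] * [Term [Factor [Prim [Atom x]]]]] % [Expr [Term [Factor [Prim [Atom x]]]] @ [Expr [Term [Factor [Prim [Atom x]]]]]]]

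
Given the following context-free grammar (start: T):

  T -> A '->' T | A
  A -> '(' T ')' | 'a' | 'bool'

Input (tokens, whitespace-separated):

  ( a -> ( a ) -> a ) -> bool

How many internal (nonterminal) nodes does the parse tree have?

[T [A ( [T [A a] -> [T [A ( [T [A a]] )] -> [T [A a]]]] )] -> [T [A bool]]]

12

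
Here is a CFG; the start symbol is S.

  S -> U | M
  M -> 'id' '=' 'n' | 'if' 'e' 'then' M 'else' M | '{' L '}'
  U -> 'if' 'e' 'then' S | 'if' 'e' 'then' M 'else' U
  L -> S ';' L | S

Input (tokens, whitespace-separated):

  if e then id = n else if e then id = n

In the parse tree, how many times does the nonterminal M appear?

[S [U if e then [M id = n] else [U if e then [S [M id = n]]]]]

2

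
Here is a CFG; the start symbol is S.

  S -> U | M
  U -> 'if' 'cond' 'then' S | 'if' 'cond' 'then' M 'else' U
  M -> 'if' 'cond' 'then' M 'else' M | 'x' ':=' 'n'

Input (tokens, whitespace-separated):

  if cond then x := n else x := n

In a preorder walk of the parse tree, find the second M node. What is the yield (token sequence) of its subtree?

[S [M if cond then [M x := n] else [M x := n]]]

x := n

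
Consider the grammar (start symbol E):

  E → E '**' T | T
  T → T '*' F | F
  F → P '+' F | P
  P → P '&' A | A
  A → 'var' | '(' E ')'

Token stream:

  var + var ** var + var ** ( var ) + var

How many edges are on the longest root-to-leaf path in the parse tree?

10

[E [E [E [T [F [P [A var]] + [F [P [A var]]]]]] ** [T [F [P [A var]] + [F [P [A var]]]]]] ** [T [F [P [A ( [E [T [F [P [A var]]]]] )]] + [F [P [A var]]]]]]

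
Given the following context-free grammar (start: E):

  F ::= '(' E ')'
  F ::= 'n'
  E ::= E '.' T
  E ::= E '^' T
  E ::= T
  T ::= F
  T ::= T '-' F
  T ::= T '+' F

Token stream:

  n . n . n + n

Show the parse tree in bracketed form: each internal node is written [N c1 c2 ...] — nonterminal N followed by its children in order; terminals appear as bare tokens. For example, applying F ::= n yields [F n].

E
E . T
E . T . T
T . T . T
F . T . T
n . T . T
n . F . T
n . n . T
n . n . T + F
n . n . F + F
n . n . n + F
n . n . n + n

[E [E [E [T [F n]]] . [T [F n]]] . [T [T [F n]] + [F n]]]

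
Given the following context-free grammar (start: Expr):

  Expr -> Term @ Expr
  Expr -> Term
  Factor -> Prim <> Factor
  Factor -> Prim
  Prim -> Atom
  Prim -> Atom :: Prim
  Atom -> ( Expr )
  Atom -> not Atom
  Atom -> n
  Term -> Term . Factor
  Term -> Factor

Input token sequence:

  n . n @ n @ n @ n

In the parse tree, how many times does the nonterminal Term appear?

5

[Expr [Term [Term [Factor [Prim [Atom n]]]] . [Factor [Prim [Atom n]]]] @ [Expr [Term [Factor [Prim [Atom n]]]] @ [Expr [Term [Factor [Prim [Atom n]]]] @ [Expr [Term [Factor [Prim [Atom n]]]]]]]]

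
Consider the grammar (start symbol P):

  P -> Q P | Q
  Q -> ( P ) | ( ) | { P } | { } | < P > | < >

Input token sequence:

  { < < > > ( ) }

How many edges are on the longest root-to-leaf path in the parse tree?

6

[P [Q { [P [Q < [P [Q < >]] >] [P [Q ( )]]] }]]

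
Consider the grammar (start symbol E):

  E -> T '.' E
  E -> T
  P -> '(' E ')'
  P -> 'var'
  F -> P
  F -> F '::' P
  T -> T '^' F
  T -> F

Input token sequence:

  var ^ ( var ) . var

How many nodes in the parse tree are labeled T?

[E [T [T [F [P var]]] ^ [F [P ( [E [T [F [P var]]]] )]]] . [E [T [F [P var]]]]]

4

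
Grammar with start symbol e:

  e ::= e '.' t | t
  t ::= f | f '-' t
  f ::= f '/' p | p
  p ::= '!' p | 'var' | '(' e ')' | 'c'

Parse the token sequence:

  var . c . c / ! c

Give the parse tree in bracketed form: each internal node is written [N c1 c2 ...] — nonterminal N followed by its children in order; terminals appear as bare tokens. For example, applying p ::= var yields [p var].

e
e . t
e . t . t
t . t . t
f . t . t
p . t . t
var . t . t
var . f . t
var . p . t
var . c . t
var . c . f
var . c . f / p
var . c . p / p
var . c . c / p
var . c . c / ! p
var . c . c / ! c

[e [e [e [t [f [p var]]]] . [t [f [p c]]]] . [t [f [f [p c]] / [p ! [p c]]]]]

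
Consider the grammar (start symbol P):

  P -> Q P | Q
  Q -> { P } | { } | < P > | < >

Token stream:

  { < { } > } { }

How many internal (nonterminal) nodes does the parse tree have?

8

[P [Q { [P [Q < [P [Q { }]] >]] }] [P [Q { }]]]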